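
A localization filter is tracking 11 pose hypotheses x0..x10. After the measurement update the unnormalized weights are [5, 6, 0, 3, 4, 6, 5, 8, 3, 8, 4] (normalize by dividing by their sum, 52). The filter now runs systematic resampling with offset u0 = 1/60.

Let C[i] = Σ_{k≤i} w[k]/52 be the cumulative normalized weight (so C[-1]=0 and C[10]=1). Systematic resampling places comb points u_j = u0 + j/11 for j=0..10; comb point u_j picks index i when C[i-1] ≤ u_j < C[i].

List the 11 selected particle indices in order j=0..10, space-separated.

0 1 1 4 5 6 7 7 8 9 10

C = [5/52, 11/52, 11/52, 7/26, 9/26, 6/13, 29/52, 37/52, 10/13, 12/13, 1]
j=0: u_0=1/60 ∈ [0, 5/52) → index 0
j=1: u_1=71/660 ∈ [5/52, 11/52) → index 1
j=2: u_2=131/660 ∈ [5/52, 11/52) → index 1
j=3: u_3=191/660 ∈ [7/26, 9/26) → index 4
j=4: u_4=251/660 ∈ [9/26, 6/13) → index 5
j=5: u_5=311/660 ∈ [6/13, 29/52) → index 6
j=6: u_6=371/660 ∈ [29/52, 37/52) → index 7
j=7: u_7=431/660 ∈ [29/52, 37/52) → index 7
j=8: u_8=491/660 ∈ [37/52, 10/13) → index 8
j=9: u_9=551/660 ∈ [10/13, 12/13) → index 9
j=10: u_10=611/660 ∈ [12/13, 1) → index 10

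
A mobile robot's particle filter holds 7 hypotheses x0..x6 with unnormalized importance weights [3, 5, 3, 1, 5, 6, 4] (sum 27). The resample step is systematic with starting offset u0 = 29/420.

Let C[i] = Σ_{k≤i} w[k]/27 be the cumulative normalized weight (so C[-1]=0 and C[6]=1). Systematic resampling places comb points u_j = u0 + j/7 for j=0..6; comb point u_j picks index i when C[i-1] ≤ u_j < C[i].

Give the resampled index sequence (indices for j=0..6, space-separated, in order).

0 1 2 4 5 5 6

C = [1/9, 8/27, 11/27, 4/9, 17/27, 23/27, 1]
j=0: u_0=29/420 ∈ [0, 1/9) → index 0
j=1: u_1=89/420 ∈ [1/9, 8/27) → index 1
j=2: u_2=149/420 ∈ [8/27, 11/27) → index 2
j=3: u_3=209/420 ∈ [4/9, 17/27) → index 4
j=4: u_4=269/420 ∈ [17/27, 23/27) → index 5
j=5: u_5=47/60 ∈ [17/27, 23/27) → index 5
j=6: u_6=389/420 ∈ [23/27, 1) → index 6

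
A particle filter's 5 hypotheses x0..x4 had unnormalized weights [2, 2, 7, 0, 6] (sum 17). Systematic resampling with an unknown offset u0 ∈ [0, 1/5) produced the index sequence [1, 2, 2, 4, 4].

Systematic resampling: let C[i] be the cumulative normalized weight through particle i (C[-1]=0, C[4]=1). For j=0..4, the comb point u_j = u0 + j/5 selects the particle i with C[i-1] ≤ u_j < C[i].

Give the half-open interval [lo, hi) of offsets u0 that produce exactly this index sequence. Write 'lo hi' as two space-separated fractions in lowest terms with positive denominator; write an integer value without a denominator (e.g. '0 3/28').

2/17 1/5

C = [2/17, 4/17, 11/17, 11/17, 1]
j=0 picked index 1: u0 ∈ [2/17, 4/17)
j=1 picked index 2: u0 ∈ [3/85, 38/85)
j=2 picked index 2: u0 ∈ [-14/85, 21/85)
j=3 picked index 4: u0 ∈ [4/85, 2/5)
j=4 picked index 4: u0 ∈ [-13/85, 1/5)
intersection: [2/17, 1/5)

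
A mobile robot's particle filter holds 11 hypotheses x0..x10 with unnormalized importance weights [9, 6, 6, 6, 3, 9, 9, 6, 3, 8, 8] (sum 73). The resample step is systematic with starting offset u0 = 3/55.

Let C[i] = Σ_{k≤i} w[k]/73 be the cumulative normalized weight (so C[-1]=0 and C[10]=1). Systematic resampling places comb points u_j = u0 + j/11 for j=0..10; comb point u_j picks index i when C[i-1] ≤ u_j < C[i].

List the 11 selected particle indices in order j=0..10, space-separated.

0 1 2 3 5 5 6 7 9 9 10

C = [9/73, 15/73, 21/73, 27/73, 30/73, 39/73, 48/73, 54/73, 57/73, 65/73, 1]
j=0: u_0=3/55 ∈ [0, 9/73) → index 0
j=1: u_1=8/55 ∈ [9/73, 15/73) → index 1
j=2: u_2=13/55 ∈ [15/73, 21/73) → index 2
j=3: u_3=18/55 ∈ [21/73, 27/73) → index 3
j=4: u_4=23/55 ∈ [30/73, 39/73) → index 5
j=5: u_5=28/55 ∈ [30/73, 39/73) → index 5
j=6: u_6=3/5 ∈ [39/73, 48/73) → index 6
j=7: u_7=38/55 ∈ [48/73, 54/73) → index 7
j=8: u_8=43/55 ∈ [57/73, 65/73) → index 9
j=9: u_9=48/55 ∈ [57/73, 65/73) → index 9
j=10: u_10=53/55 ∈ [65/73, 1) → index 10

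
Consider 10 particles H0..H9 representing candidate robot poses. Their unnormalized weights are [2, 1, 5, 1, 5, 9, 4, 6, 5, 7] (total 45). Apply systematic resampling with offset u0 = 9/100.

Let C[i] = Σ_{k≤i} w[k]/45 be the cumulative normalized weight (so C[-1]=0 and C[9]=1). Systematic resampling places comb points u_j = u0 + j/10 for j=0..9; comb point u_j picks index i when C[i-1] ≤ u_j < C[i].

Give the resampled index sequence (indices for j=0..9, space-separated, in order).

2 3 4 5 5 6 7 8 9 9

C = [2/45, 1/15, 8/45, 1/5, 14/45, 23/45, 3/5, 11/15, 38/45, 1]
j=0: u_0=9/100 ∈ [1/15, 8/45) → index 2
j=1: u_1=19/100 ∈ [8/45, 1/5) → index 3
j=2: u_2=29/100 ∈ [1/5, 14/45) → index 4
j=3: u_3=39/100 ∈ [14/45, 23/45) → index 5
j=4: u_4=49/100 ∈ [14/45, 23/45) → index 5
j=5: u_5=59/100 ∈ [23/45, 3/5) → index 6
j=6: u_6=69/100 ∈ [3/5, 11/15) → index 7
j=7: u_7=79/100 ∈ [11/15, 38/45) → index 8
j=8: u_8=89/100 ∈ [38/45, 1) → index 9
j=9: u_9=99/100 ∈ [38/45, 1) → index 9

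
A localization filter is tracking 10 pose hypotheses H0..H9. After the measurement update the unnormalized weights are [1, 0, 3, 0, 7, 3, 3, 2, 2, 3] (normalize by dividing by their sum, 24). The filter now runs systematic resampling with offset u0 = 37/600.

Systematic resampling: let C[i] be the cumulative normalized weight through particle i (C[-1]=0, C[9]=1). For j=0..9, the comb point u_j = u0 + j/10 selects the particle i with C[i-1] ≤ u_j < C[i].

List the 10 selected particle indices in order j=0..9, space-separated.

2 2 4 4 5 5 6 7 8 9

C = [1/24, 1/24, 1/6, 1/6, 11/24, 7/12, 17/24, 19/24, 7/8, 1]
j=0: u_0=37/600 ∈ [1/24, 1/6) → index 2
j=1: u_1=97/600 ∈ [1/24, 1/6) → index 2
j=2: u_2=157/600 ∈ [1/6, 11/24) → index 4
j=3: u_3=217/600 ∈ [1/6, 11/24) → index 4
j=4: u_4=277/600 ∈ [11/24, 7/12) → index 5
j=5: u_5=337/600 ∈ [11/24, 7/12) → index 5
j=6: u_6=397/600 ∈ [7/12, 17/24) → index 6
j=7: u_7=457/600 ∈ [17/24, 19/24) → index 7
j=8: u_8=517/600 ∈ [19/24, 7/8) → index 8
j=9: u_9=577/600 ∈ [7/8, 1) → index 9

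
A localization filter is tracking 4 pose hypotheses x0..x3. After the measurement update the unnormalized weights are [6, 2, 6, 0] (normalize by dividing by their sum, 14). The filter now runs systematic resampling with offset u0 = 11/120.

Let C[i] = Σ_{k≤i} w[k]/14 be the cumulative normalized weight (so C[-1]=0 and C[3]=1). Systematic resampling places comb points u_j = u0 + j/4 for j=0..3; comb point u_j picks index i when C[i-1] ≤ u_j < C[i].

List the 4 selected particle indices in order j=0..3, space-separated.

C = [3/7, 4/7, 1, 1]
j=0: u_0=11/120 ∈ [0, 3/7) → index 0
j=1: u_1=41/120 ∈ [0, 3/7) → index 0
j=2: u_2=71/120 ∈ [4/7, 1) → index 2
j=3: u_3=101/120 ∈ [4/7, 1) → index 2

0 0 2 2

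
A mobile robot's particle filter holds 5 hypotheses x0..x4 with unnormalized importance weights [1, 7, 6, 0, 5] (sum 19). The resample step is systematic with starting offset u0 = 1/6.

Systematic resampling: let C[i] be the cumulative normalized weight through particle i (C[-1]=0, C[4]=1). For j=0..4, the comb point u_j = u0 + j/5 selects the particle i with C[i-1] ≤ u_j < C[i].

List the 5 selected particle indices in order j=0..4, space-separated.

1 1 2 4 4

C = [1/19, 8/19, 14/19, 14/19, 1]
j=0: u_0=1/6 ∈ [1/19, 8/19) → index 1
j=1: u_1=11/30 ∈ [1/19, 8/19) → index 1
j=2: u_2=17/30 ∈ [8/19, 14/19) → index 2
j=3: u_3=23/30 ∈ [14/19, 1) → index 4
j=4: u_4=29/30 ∈ [14/19, 1) → index 4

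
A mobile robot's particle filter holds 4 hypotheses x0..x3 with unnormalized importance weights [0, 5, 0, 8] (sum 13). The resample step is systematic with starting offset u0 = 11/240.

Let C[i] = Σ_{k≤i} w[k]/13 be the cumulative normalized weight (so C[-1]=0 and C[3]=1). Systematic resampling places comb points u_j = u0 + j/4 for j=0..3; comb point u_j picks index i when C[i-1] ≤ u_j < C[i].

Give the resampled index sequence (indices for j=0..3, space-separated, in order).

1 1 3 3

C = [0, 5/13, 5/13, 1]
j=0: u_0=11/240 ∈ [0, 5/13) → index 1
j=1: u_1=71/240 ∈ [0, 5/13) → index 1
j=2: u_2=131/240 ∈ [5/13, 1) → index 3
j=3: u_3=191/240 ∈ [5/13, 1) → index 3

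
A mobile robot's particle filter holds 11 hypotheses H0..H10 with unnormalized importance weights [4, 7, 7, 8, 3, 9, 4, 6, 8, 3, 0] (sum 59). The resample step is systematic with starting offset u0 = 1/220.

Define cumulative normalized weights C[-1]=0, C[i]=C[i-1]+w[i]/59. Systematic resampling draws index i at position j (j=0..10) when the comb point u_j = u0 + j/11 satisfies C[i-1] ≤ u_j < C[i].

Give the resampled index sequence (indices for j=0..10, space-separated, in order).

0 1 1 2 3 4 5 5 7 8 8

C = [4/59, 11/59, 18/59, 26/59, 29/59, 38/59, 42/59, 48/59, 56/59, 1, 1]
j=0: u_0=1/220 ∈ [0, 4/59) → index 0
j=1: u_1=21/220 ∈ [4/59, 11/59) → index 1
j=2: u_2=41/220 ∈ [4/59, 11/59) → index 1
j=3: u_3=61/220 ∈ [11/59, 18/59) → index 2
j=4: u_4=81/220 ∈ [18/59, 26/59) → index 3
j=5: u_5=101/220 ∈ [26/59, 29/59) → index 4
j=6: u_6=11/20 ∈ [29/59, 38/59) → index 5
j=7: u_7=141/220 ∈ [29/59, 38/59) → index 5
j=8: u_8=161/220 ∈ [42/59, 48/59) → index 7
j=9: u_9=181/220 ∈ [48/59, 56/59) → index 8
j=10: u_10=201/220 ∈ [48/59, 56/59) → index 8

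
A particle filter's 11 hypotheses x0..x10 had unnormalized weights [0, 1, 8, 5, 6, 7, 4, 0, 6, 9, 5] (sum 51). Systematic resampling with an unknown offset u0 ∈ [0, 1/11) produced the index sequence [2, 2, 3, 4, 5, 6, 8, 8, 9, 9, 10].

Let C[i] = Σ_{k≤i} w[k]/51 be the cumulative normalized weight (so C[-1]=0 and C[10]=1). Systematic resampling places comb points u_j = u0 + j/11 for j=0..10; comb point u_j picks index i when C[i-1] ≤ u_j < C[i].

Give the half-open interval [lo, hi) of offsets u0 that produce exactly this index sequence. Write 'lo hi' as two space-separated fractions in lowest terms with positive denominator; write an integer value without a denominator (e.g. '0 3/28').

C = [0, 1/51, 3/17, 14/51, 20/51, 9/17, 31/51, 31/51, 37/51, 46/51, 1]
j=0 picked index 2: u0 ∈ [1/51, 3/17)
j=1 picked index 2: u0 ∈ [-40/561, 16/187)
j=2 picked index 3: u0 ∈ [-1/187, 52/561)
j=3 picked index 4: u0 ∈ [1/561, 67/561)
j=4 picked index 5: u0 ∈ [16/561, 31/187)
j=5 picked index 6: u0 ∈ [14/187, 86/561)
j=6 picked index 8: u0 ∈ [35/561, 101/561)
j=7 picked index 8: u0 ∈ [-16/561, 50/561)
j=8 picked index 9: u0 ∈ [-1/561, 98/561)
j=9 picked index 9: u0 ∈ [-52/561, 47/561)
j=10 picked index 10: u0 ∈ [-4/561, 1/11)
intersection: [14/187, 47/561)

14/187 47/561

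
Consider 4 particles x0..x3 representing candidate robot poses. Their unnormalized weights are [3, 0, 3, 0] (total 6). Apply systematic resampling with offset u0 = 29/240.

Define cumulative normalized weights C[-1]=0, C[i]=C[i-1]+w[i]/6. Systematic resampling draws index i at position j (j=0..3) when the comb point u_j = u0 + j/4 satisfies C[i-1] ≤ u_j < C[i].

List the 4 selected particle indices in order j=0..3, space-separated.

0 0 2 2

C = [1/2, 1/2, 1, 1]
j=0: u_0=29/240 ∈ [0, 1/2) → index 0
j=1: u_1=89/240 ∈ [0, 1/2) → index 0
j=2: u_2=149/240 ∈ [1/2, 1) → index 2
j=3: u_3=209/240 ∈ [1/2, 1) → index 2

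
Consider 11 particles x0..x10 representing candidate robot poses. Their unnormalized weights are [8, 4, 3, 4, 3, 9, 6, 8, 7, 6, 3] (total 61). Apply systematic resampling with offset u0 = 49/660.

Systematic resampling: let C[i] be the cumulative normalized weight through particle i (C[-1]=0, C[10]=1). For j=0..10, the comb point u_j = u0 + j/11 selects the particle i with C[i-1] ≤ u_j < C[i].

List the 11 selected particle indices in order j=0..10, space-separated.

0 1 3 4 5 6 7 7 8 9 10

C = [8/61, 12/61, 15/61, 19/61, 22/61, 31/61, 37/61, 45/61, 52/61, 58/61, 1]
j=0: u_0=49/660 ∈ [0, 8/61) → index 0
j=1: u_1=109/660 ∈ [8/61, 12/61) → index 1
j=2: u_2=169/660 ∈ [15/61, 19/61) → index 3
j=3: u_3=229/660 ∈ [19/61, 22/61) → index 4
j=4: u_4=289/660 ∈ [22/61, 31/61) → index 5
j=5: u_5=349/660 ∈ [31/61, 37/61) → index 6
j=6: u_6=409/660 ∈ [37/61, 45/61) → index 7
j=7: u_7=469/660 ∈ [37/61, 45/61) → index 7
j=8: u_8=529/660 ∈ [45/61, 52/61) → index 8
j=9: u_9=589/660 ∈ [52/61, 58/61) → index 9
j=10: u_10=59/60 ∈ [58/61, 1) → index 10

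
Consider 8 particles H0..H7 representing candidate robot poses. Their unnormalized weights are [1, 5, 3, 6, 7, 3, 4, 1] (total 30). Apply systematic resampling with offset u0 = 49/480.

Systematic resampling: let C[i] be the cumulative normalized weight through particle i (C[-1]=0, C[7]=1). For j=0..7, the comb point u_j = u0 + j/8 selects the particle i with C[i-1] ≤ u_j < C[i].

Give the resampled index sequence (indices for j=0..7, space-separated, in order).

C = [1/30, 1/5, 3/10, 1/2, 11/15, 5/6, 29/30, 1]
j=0: u_0=49/480 ∈ [1/30, 1/5) → index 1
j=1: u_1=109/480 ∈ [1/5, 3/10) → index 2
j=2: u_2=169/480 ∈ [3/10, 1/2) → index 3
j=3: u_3=229/480 ∈ [3/10, 1/2) → index 3
j=4: u_4=289/480 ∈ [1/2, 11/15) → index 4
j=5: u_5=349/480 ∈ [1/2, 11/15) → index 4
j=6: u_6=409/480 ∈ [5/6, 29/30) → index 6
j=7: u_7=469/480 ∈ [29/30, 1) → index 7

1 2 3 3 4 4 6 7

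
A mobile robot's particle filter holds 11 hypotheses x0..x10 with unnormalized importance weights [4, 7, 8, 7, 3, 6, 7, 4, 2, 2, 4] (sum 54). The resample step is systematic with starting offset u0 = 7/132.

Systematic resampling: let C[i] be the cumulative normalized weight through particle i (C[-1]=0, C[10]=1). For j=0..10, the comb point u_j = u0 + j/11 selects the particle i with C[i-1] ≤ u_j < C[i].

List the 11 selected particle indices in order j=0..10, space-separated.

0 1 2 2 3 4 5 6 7 8 10

C = [2/27, 11/54, 19/54, 13/27, 29/54, 35/54, 7/9, 23/27, 8/9, 25/27, 1]
j=0: u_0=7/132 ∈ [0, 2/27) → index 0
j=1: u_1=19/132 ∈ [2/27, 11/54) → index 1
j=2: u_2=31/132 ∈ [11/54, 19/54) → index 2
j=3: u_3=43/132 ∈ [11/54, 19/54) → index 2
j=4: u_4=5/12 ∈ [19/54, 13/27) → index 3
j=5: u_5=67/132 ∈ [13/27, 29/54) → index 4
j=6: u_6=79/132 ∈ [29/54, 35/54) → index 5
j=7: u_7=91/132 ∈ [35/54, 7/9) → index 6
j=8: u_8=103/132 ∈ [7/9, 23/27) → index 7
j=9: u_9=115/132 ∈ [23/27, 8/9) → index 8
j=10: u_10=127/132 ∈ [25/27, 1) → index 10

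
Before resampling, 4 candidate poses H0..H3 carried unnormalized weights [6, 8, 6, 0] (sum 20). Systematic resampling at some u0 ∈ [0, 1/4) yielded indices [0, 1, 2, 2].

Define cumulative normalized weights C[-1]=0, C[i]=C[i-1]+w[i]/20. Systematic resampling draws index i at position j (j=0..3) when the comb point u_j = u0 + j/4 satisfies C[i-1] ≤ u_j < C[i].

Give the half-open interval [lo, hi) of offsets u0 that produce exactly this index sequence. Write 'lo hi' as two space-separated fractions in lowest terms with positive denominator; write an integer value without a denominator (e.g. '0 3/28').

1/5 1/4

C = [3/10, 7/10, 1, 1]
j=0 picked index 0: u0 ∈ [0, 3/10)
j=1 picked index 1: u0 ∈ [1/20, 9/20)
j=2 picked index 2: u0 ∈ [1/5, 1/2)
j=3 picked index 2: u0 ∈ [-1/20, 1/4)
intersection: [1/5, 1/4)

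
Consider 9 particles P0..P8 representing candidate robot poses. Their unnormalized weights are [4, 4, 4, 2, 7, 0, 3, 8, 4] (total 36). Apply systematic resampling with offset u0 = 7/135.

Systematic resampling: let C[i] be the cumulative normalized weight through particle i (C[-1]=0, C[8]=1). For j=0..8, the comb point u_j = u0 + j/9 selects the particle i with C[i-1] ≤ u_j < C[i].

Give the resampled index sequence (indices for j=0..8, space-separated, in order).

0 1 2 3 4 6 7 7 8

C = [1/9, 2/9, 1/3, 7/18, 7/12, 7/12, 2/3, 8/9, 1]
j=0: u_0=7/135 ∈ [0, 1/9) → index 0
j=1: u_1=22/135 ∈ [1/9, 2/9) → index 1
j=2: u_2=37/135 ∈ [2/9, 1/3) → index 2
j=3: u_3=52/135 ∈ [1/3, 7/18) → index 3
j=4: u_4=67/135 ∈ [7/18, 7/12) → index 4
j=5: u_5=82/135 ∈ [7/12, 2/3) → index 6
j=6: u_6=97/135 ∈ [2/3, 8/9) → index 7
j=7: u_7=112/135 ∈ [2/3, 8/9) → index 7
j=8: u_8=127/135 ∈ [8/9, 1) → index 8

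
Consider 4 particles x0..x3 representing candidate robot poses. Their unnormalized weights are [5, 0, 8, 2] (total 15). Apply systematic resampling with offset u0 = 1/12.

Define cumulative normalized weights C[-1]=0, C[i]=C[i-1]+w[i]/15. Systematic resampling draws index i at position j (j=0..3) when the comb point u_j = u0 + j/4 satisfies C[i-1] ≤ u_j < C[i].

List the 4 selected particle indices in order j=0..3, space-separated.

0 2 2 2

C = [1/3, 1/3, 13/15, 1]
j=0: u_0=1/12 ∈ [0, 1/3) → index 0
j=1: u_1=1/3 ∈ [1/3, 13/15) → index 2
j=2: u_2=7/12 ∈ [1/3, 13/15) → index 2
j=3: u_3=5/6 ∈ [1/3, 13/15) → index 2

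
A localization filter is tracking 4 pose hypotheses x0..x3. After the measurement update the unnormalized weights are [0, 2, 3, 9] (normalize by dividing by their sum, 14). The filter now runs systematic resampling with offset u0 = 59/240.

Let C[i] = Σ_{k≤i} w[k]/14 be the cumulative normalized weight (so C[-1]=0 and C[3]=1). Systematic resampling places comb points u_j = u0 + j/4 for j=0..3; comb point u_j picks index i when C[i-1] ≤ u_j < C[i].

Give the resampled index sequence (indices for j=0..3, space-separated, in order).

C = [0, 1/7, 5/14, 1]
j=0: u_0=59/240 ∈ [1/7, 5/14) → index 2
j=1: u_1=119/240 ∈ [5/14, 1) → index 3
j=2: u_2=179/240 ∈ [5/14, 1) → index 3
j=3: u_3=239/240 ∈ [5/14, 1) → index 3

2 3 3 3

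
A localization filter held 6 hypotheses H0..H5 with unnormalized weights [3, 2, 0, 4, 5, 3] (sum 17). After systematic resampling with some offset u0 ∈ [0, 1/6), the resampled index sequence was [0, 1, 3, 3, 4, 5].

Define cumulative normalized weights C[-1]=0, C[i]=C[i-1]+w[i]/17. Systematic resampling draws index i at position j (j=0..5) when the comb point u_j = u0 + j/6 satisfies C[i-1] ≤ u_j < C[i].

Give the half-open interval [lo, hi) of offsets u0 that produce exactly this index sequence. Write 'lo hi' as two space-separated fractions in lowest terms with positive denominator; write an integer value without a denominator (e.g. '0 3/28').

C = [3/17, 5/17, 5/17, 9/17, 14/17, 1]
j=0 picked index 0: u0 ∈ [0, 3/17)
j=1 picked index 1: u0 ∈ [1/102, 13/102)
j=2 picked index 3: u0 ∈ [-2/51, 10/51)
j=3 picked index 3: u0 ∈ [-7/34, 1/34)
j=4 picked index 4: u0 ∈ [-7/51, 8/51)
j=5 picked index 5: u0 ∈ [-1/102, 1/6)
intersection: [1/102, 1/34)

1/102 1/34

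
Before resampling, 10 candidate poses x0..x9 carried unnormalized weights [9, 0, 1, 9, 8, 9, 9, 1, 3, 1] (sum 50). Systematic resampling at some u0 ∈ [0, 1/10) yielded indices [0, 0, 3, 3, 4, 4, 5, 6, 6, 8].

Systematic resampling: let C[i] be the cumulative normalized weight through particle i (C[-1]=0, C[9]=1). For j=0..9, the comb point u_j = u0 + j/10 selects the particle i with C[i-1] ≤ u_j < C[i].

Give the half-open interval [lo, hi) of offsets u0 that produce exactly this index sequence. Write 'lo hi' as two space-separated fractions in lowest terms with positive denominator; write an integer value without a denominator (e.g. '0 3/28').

C = [9/50, 9/50, 1/5, 19/50, 27/50, 18/25, 9/10, 23/25, 49/50, 1]
j=0 picked index 0: u0 ∈ [0, 9/50)
j=1 picked index 0: u0 ∈ [-1/10, 2/25)
j=2 picked index 3: u0 ∈ [0, 9/50)
j=3 picked index 3: u0 ∈ [-1/10, 2/25)
j=4 picked index 4: u0 ∈ [-1/50, 7/50)
j=5 picked index 4: u0 ∈ [-3/25, 1/25)
j=6 picked index 5: u0 ∈ [-3/50, 3/25)
j=7 picked index 6: u0 ∈ [1/50, 1/5)
j=8 picked index 6: u0 ∈ [-2/25, 1/10)
j=9 picked index 8: u0 ∈ [1/50, 2/25)
intersection: [1/50, 1/25)

1/50 1/25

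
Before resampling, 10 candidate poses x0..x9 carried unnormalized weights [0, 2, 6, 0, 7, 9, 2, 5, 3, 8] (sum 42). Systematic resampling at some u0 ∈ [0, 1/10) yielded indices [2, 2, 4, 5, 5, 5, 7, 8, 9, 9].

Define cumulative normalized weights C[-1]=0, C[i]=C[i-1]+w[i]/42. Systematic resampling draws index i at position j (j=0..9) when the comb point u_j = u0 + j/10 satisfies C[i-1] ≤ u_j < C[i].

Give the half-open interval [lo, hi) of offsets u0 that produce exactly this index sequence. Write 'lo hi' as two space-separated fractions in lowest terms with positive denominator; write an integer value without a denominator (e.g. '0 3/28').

C = [0, 1/21, 4/21, 4/21, 5/14, 4/7, 13/21, 31/42, 17/21, 1]
j=0 picked index 2: u0 ∈ [1/21, 4/21)
j=1 picked index 2: u0 ∈ [-11/210, 19/210)
j=2 picked index 4: u0 ∈ [-1/105, 11/70)
j=3 picked index 5: u0 ∈ [2/35, 19/70)
j=4 picked index 5: u0 ∈ [-3/70, 6/35)
j=5 picked index 5: u0 ∈ [-1/7, 1/14)
j=6 picked index 7: u0 ∈ [2/105, 29/210)
j=7 picked index 8: u0 ∈ [4/105, 23/210)
j=8 picked index 9: u0 ∈ [1/105, 1/5)
j=9 picked index 9: u0 ∈ [-19/210, 1/10)
intersection: [2/35, 1/14)

2/35 1/14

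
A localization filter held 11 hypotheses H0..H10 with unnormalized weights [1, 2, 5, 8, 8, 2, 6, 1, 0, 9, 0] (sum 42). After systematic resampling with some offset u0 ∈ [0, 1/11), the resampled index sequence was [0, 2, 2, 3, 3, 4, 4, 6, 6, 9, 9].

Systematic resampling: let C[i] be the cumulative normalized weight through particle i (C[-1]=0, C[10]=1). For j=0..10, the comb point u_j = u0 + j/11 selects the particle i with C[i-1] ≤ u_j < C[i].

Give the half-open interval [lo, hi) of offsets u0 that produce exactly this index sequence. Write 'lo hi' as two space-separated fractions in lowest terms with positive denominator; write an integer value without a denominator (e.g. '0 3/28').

C = [1/42, 1/14, 4/21, 8/21, 4/7, 13/21, 16/21, 11/14, 11/14, 1, 1]
j=0 picked index 0: u0 ∈ [0, 1/42)
j=1 picked index 2: u0 ∈ [-3/154, 23/231)
j=2 picked index 2: u0 ∈ [-17/154, 2/231)
j=3 picked index 3: u0 ∈ [-19/231, 25/231)
j=4 picked index 3: u0 ∈ [-40/231, 4/231)
j=5 picked index 4: u0 ∈ [-17/231, 9/77)
j=6 picked index 4: u0 ∈ [-38/231, 2/77)
j=7 picked index 6: u0 ∈ [-4/231, 29/231)
j=8 picked index 6: u0 ∈ [-25/231, 8/231)
j=9 picked index 9: u0 ∈ [-5/154, 2/11)
j=10 picked index 9: u0 ∈ [-19/154, 1/11)
intersection: [0, 2/231)

0 2/231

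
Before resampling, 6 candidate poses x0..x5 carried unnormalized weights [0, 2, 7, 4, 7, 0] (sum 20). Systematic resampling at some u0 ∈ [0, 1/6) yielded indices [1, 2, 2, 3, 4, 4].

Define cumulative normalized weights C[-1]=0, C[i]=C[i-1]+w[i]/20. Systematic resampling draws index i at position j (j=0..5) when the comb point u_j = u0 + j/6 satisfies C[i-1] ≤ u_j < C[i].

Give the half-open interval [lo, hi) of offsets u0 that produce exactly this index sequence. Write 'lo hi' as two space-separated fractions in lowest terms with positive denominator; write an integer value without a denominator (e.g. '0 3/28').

C = [0, 1/10, 9/20, 13/20, 1, 1]
j=0 picked index 1: u0 ∈ [0, 1/10)
j=1 picked index 2: u0 ∈ [-1/15, 17/60)
j=2 picked index 2: u0 ∈ [-7/30, 7/60)
j=3 picked index 3: u0 ∈ [-1/20, 3/20)
j=4 picked index 4: u0 ∈ [-1/60, 1/3)
j=5 picked index 4: u0 ∈ [-11/60, 1/6)
intersection: [0, 1/10)

0 1/10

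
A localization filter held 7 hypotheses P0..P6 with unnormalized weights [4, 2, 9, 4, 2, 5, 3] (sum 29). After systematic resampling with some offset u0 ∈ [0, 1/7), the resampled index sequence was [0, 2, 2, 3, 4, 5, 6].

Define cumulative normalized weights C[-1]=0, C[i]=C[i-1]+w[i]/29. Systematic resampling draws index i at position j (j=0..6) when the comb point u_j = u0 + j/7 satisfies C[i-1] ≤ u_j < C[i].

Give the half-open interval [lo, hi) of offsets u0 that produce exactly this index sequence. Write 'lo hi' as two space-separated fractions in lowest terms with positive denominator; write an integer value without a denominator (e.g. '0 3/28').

C = [4/29, 6/29, 15/29, 19/29, 21/29, 26/29, 1]
j=0 picked index 0: u0 ∈ [0, 4/29)
j=1 picked index 2: u0 ∈ [13/203, 76/203)
j=2 picked index 2: u0 ∈ [-16/203, 47/203)
j=3 picked index 3: u0 ∈ [18/203, 46/203)
j=4 picked index 4: u0 ∈ [17/203, 31/203)
j=5 picked index 5: u0 ∈ [2/203, 37/203)
j=6 picked index 6: u0 ∈ [8/203, 1/7)
intersection: [18/203, 4/29)

18/203 4/29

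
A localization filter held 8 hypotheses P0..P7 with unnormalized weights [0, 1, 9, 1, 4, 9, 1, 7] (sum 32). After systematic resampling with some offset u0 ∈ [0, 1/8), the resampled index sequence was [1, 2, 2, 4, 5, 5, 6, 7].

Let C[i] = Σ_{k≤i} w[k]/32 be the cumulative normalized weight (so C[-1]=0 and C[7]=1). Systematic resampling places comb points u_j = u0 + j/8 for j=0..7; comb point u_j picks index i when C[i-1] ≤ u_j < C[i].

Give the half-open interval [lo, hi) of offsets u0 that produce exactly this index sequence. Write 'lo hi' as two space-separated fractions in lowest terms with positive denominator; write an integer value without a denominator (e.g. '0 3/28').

C = [0, 1/32, 5/16, 11/32, 15/32, 3/4, 25/32, 1]
j=0 picked index 1: u0 ∈ [0, 1/32)
j=1 picked index 2: u0 ∈ [-3/32, 3/16)
j=2 picked index 2: u0 ∈ [-7/32, 1/16)
j=3 picked index 4: u0 ∈ [-1/32, 3/32)
j=4 picked index 5: u0 ∈ [-1/32, 1/4)
j=5 picked index 5: u0 ∈ [-5/32, 1/8)
j=6 picked index 6: u0 ∈ [0, 1/32)
j=7 picked index 7: u0 ∈ [-3/32, 1/8)
intersection: [0, 1/32)

0 1/32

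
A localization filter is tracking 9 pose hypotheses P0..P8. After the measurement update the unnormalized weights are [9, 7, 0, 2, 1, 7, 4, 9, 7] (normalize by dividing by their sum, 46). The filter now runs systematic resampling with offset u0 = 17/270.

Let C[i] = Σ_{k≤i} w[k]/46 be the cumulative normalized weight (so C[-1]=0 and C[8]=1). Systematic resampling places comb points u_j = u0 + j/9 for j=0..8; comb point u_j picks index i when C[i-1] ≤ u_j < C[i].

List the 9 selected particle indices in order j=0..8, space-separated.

0 0 1 4 5 6 7 7 8

C = [9/46, 8/23, 8/23, 9/23, 19/46, 13/23, 15/23, 39/46, 1]
j=0: u_0=17/270 ∈ [0, 9/46) → index 0
j=1: u_1=47/270 ∈ [0, 9/46) → index 0
j=2: u_2=77/270 ∈ [9/46, 8/23) → index 1
j=3: u_3=107/270 ∈ [9/23, 19/46) → index 4
j=4: u_4=137/270 ∈ [19/46, 13/23) → index 5
j=5: u_5=167/270 ∈ [13/23, 15/23) → index 6
j=6: u_6=197/270 ∈ [15/23, 39/46) → index 7
j=7: u_7=227/270 ∈ [15/23, 39/46) → index 7
j=8: u_8=257/270 ∈ [39/46, 1) → index 8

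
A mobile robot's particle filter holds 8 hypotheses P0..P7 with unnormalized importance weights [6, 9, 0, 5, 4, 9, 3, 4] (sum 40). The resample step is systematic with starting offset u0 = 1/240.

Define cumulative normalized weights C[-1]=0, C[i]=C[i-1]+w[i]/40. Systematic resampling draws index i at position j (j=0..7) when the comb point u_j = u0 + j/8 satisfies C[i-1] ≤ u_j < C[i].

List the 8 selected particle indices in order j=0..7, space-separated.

C = [3/20, 3/8, 3/8, 1/2, 3/5, 33/40, 9/10, 1]
j=0: u_0=1/240 ∈ [0, 3/20) → index 0
j=1: u_1=31/240 ∈ [0, 3/20) → index 0
j=2: u_2=61/240 ∈ [3/20, 3/8) → index 1
j=3: u_3=91/240 ∈ [3/8, 1/2) → index 3
j=4: u_4=121/240 ∈ [1/2, 3/5) → index 4
j=5: u_5=151/240 ∈ [3/5, 33/40) → index 5
j=6: u_6=181/240 ∈ [3/5, 33/40) → index 5
j=7: u_7=211/240 ∈ [33/40, 9/10) → index 6

0 0 1 3 4 5 5 6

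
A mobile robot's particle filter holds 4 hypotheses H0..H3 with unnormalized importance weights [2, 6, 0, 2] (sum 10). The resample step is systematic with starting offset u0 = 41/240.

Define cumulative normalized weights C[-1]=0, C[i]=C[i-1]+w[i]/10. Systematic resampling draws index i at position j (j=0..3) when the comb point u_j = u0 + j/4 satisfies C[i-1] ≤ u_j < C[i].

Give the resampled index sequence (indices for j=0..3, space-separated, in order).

C = [1/5, 4/5, 4/5, 1]
j=0: u_0=41/240 ∈ [0, 1/5) → index 0
j=1: u_1=101/240 ∈ [1/5, 4/5) → index 1
j=2: u_2=161/240 ∈ [1/5, 4/5) → index 1
j=3: u_3=221/240 ∈ [4/5, 1) → index 3

0 1 1 3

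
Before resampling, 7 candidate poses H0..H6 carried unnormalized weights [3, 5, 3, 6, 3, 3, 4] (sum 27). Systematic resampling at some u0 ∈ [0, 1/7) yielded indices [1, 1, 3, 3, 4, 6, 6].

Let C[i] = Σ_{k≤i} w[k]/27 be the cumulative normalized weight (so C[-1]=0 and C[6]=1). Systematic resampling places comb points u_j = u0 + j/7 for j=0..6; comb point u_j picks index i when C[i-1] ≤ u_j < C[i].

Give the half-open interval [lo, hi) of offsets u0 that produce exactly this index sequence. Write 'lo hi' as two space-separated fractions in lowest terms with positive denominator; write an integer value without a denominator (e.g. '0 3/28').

26/189 1/7

C = [1/9, 8/27, 11/27, 17/27, 20/27, 23/27, 1]
j=0 picked index 1: u0 ∈ [1/9, 8/27)
j=1 picked index 1: u0 ∈ [-2/63, 29/189)
j=2 picked index 3: u0 ∈ [23/189, 65/189)
j=3 picked index 3: u0 ∈ [-4/189, 38/189)
j=4 picked index 4: u0 ∈ [11/189, 32/189)
j=5 picked index 6: u0 ∈ [26/189, 2/7)
j=6 picked index 6: u0 ∈ [-1/189, 1/7)
intersection: [26/189, 1/7)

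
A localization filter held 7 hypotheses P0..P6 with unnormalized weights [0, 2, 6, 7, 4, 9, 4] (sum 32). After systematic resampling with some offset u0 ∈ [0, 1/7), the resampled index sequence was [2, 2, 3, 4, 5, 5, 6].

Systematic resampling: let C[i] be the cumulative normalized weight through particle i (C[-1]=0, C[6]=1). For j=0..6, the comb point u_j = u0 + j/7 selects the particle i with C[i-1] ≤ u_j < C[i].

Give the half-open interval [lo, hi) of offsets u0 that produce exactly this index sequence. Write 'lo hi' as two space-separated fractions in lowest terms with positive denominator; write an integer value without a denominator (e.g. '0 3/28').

1/16 3/28

C = [0, 1/16, 1/4, 15/32, 19/32, 7/8, 1]
j=0 picked index 2: u0 ∈ [1/16, 1/4)
j=1 picked index 2: u0 ∈ [-9/112, 3/28)
j=2 picked index 3: u0 ∈ [-1/28, 41/224)
j=3 picked index 4: u0 ∈ [9/224, 37/224)
j=4 picked index 5: u0 ∈ [5/224, 17/56)
j=5 picked index 5: u0 ∈ [-27/224, 9/56)
j=6 picked index 6: u0 ∈ [1/56, 1/7)
intersection: [1/16, 3/28)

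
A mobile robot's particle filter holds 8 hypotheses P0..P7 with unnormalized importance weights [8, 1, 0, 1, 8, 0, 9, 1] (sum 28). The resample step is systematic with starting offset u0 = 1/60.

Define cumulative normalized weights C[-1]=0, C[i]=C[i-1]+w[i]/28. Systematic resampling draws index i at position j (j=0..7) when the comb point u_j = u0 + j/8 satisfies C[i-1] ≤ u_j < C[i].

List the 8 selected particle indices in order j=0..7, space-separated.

0 0 0 4 4 4 6 6

C = [2/7, 9/28, 9/28, 5/14, 9/14, 9/14, 27/28, 1]
j=0: u_0=1/60 ∈ [0, 2/7) → index 0
j=1: u_1=17/120 ∈ [0, 2/7) → index 0
j=2: u_2=4/15 ∈ [0, 2/7) → index 0
j=3: u_3=47/120 ∈ [5/14, 9/14) → index 4
j=4: u_4=31/60 ∈ [5/14, 9/14) → index 4
j=5: u_5=77/120 ∈ [5/14, 9/14) → index 4
j=6: u_6=23/30 ∈ [9/14, 27/28) → index 6
j=7: u_7=107/120 ∈ [9/14, 27/28) → index 6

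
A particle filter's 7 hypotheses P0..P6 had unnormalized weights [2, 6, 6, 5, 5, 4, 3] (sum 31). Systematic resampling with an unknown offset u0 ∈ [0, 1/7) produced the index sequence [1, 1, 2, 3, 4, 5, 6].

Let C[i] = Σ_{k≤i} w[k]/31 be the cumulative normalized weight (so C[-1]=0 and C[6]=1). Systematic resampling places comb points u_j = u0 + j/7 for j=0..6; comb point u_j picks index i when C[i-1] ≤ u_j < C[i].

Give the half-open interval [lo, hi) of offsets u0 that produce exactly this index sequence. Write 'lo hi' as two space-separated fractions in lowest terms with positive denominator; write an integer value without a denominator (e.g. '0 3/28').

C = [2/31, 8/31, 14/31, 19/31, 24/31, 28/31, 1]
j=0 picked index 1: u0 ∈ [2/31, 8/31)
j=1 picked index 1: u0 ∈ [-17/217, 25/217)
j=2 picked index 2: u0 ∈ [-6/217, 36/217)
j=3 picked index 3: u0 ∈ [5/217, 40/217)
j=4 picked index 4: u0 ∈ [9/217, 44/217)
j=5 picked index 5: u0 ∈ [13/217, 41/217)
j=6 picked index 6: u0 ∈ [10/217, 1/7)
intersection: [2/31, 25/217)

2/31 25/217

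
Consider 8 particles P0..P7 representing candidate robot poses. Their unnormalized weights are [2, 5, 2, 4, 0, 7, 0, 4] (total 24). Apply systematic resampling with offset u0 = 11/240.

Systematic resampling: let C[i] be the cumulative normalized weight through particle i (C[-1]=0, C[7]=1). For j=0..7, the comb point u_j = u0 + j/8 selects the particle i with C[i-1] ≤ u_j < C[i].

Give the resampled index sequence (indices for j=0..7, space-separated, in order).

C = [1/12, 7/24, 3/8, 13/24, 13/24, 5/6, 5/6, 1]
j=0: u_0=11/240 ∈ [0, 1/12) → index 0
j=1: u_1=41/240 ∈ [1/12, 7/24) → index 1
j=2: u_2=71/240 ∈ [7/24, 3/8) → index 2
j=3: u_3=101/240 ∈ [3/8, 13/24) → index 3
j=4: u_4=131/240 ∈ [13/24, 5/6) → index 5
j=5: u_5=161/240 ∈ [13/24, 5/6) → index 5
j=6: u_6=191/240 ∈ [13/24, 5/6) → index 5
j=7: u_7=221/240 ∈ [5/6, 1) → index 7

0 1 2 3 5 5 5 7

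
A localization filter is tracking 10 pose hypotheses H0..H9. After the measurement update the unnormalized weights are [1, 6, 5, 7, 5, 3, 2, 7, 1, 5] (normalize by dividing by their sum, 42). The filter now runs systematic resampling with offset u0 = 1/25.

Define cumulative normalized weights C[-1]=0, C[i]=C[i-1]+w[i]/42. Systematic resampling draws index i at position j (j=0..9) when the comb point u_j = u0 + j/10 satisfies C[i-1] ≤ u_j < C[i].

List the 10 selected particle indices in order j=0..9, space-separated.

C = [1/42, 1/6, 2/7, 19/42, 4/7, 9/14, 29/42, 6/7, 37/42, 1]
j=0: u_0=1/25 ∈ [1/42, 1/6) → index 1
j=1: u_1=7/50 ∈ [1/42, 1/6) → index 1
j=2: u_2=6/25 ∈ [1/6, 2/7) → index 2
j=3: u_3=17/50 ∈ [2/7, 19/42) → index 3
j=4: u_4=11/25 ∈ [2/7, 19/42) → index 3
j=5: u_5=27/50 ∈ [19/42, 4/7) → index 4
j=6: u_6=16/25 ∈ [4/7, 9/14) → index 5
j=7: u_7=37/50 ∈ [29/42, 6/7) → index 7
j=8: u_8=21/25 ∈ [29/42, 6/7) → index 7
j=9: u_9=47/50 ∈ [37/42, 1) → index 9

1 1 2 3 3 4 5 7 7 9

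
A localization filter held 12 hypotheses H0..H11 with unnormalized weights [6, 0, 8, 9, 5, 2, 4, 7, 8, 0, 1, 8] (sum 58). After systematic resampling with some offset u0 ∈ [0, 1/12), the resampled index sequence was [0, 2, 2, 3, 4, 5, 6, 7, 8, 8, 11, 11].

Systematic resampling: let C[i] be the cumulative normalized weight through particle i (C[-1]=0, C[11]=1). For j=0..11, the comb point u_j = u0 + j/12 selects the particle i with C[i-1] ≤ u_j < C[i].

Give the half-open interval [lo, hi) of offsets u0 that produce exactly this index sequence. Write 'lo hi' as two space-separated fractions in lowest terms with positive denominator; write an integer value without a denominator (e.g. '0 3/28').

C = [3/29, 3/29, 7/29, 23/58, 14/29, 15/29, 17/29, 41/58, 49/58, 49/58, 25/29, 1]
j=0 picked index 0: u0 ∈ [0, 3/29)
j=1 picked index 2: u0 ∈ [7/348, 55/348)
j=2 picked index 2: u0 ∈ [-11/174, 13/174)
j=3 picked index 3: u0 ∈ [-1/116, 17/116)
j=4 picked index 4: u0 ∈ [11/174, 13/87)
j=5 picked index 5: u0 ∈ [23/348, 35/348)
j=6 picked index 6: u0 ∈ [1/58, 5/58)
j=7 picked index 7: u0 ∈ [1/348, 43/348)
j=8 picked index 8: u0 ∈ [7/174, 31/174)
j=9 picked index 8: u0 ∈ [-5/116, 11/116)
j=10 picked index 11: u0 ∈ [5/174, 1/6)
j=11 picked index 11: u0 ∈ [-19/348, 1/12)
intersection: [23/348, 13/174)

23/348 13/174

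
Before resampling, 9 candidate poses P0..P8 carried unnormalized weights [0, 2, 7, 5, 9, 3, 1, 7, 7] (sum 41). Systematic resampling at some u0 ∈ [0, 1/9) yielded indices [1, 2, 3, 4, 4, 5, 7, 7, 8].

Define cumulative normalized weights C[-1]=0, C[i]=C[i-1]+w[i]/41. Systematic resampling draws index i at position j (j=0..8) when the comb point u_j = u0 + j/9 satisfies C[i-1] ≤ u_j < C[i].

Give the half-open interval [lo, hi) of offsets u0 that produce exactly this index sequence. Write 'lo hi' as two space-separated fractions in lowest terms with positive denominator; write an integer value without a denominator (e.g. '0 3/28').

C = [0, 2/41, 9/41, 14/41, 23/41, 26/41, 27/41, 34/41, 1]
j=0 picked index 1: u0 ∈ [0, 2/41)
j=1 picked index 2: u0 ∈ [-23/369, 40/369)
j=2 picked index 3: u0 ∈ [-1/369, 44/369)
j=3 picked index 4: u0 ∈ [1/123, 28/123)
j=4 picked index 4: u0 ∈ [-38/369, 43/369)
j=5 picked index 5: u0 ∈ [2/369, 29/369)
j=6 picked index 7: u0 ∈ [-1/123, 20/123)
j=7 picked index 7: u0 ∈ [-44/369, 19/369)
j=8 picked index 8: u0 ∈ [-22/369, 1/9)
intersection: [1/123, 2/41)

1/123 2/41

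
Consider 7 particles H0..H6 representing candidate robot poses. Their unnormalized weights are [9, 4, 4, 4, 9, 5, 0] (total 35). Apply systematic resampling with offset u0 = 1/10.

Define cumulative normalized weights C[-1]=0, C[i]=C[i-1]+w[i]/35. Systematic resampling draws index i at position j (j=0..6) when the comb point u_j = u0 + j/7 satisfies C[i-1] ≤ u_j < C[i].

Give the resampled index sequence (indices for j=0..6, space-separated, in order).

0 0 2 3 4 4 5

C = [9/35, 13/35, 17/35, 3/5, 6/7, 1, 1]
j=0: u_0=1/10 ∈ [0, 9/35) → index 0
j=1: u_1=17/70 ∈ [0, 9/35) → index 0
j=2: u_2=27/70 ∈ [13/35, 17/35) → index 2
j=3: u_3=37/70 ∈ [17/35, 3/5) → index 3
j=4: u_4=47/70 ∈ [3/5, 6/7) → index 4
j=5: u_5=57/70 ∈ [3/5, 6/7) → index 4
j=6: u_6=67/70 ∈ [6/7, 1) → index 5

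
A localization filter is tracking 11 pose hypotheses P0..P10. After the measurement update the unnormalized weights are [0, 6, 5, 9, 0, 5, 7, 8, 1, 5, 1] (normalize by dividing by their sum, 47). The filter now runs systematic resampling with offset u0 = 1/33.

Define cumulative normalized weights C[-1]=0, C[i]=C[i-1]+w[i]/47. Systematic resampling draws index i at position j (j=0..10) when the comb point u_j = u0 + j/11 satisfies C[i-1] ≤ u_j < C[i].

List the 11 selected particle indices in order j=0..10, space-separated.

C = [0, 6/47, 11/47, 20/47, 20/47, 25/47, 32/47, 40/47, 41/47, 46/47, 1]
j=0: u_0=1/33 ∈ [0, 6/47) → index 1
j=1: u_1=4/33 ∈ [0, 6/47) → index 1
j=2: u_2=7/33 ∈ [6/47, 11/47) → index 2
j=3: u_3=10/33 ∈ [11/47, 20/47) → index 3
j=4: u_4=13/33 ∈ [11/47, 20/47) → index 3
j=5: u_5=16/33 ∈ [20/47, 25/47) → index 5
j=6: u_6=19/33 ∈ [25/47, 32/47) → index 6
j=7: u_7=2/3 ∈ [25/47, 32/47) → index 6
j=8: u_8=25/33 ∈ [32/47, 40/47) → index 7
j=9: u_9=28/33 ∈ [32/47, 40/47) → index 7
j=10: u_10=31/33 ∈ [41/47, 46/47) → index 9

1 1 2 3 3 5 6 6 7 7 9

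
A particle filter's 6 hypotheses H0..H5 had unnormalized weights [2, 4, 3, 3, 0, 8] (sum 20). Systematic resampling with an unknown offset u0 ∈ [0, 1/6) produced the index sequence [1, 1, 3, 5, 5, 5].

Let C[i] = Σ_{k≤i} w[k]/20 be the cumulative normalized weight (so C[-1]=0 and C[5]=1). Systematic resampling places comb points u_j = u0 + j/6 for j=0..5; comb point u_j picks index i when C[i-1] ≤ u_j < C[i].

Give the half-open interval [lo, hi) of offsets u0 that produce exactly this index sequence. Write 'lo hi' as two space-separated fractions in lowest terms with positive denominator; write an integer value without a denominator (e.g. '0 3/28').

C = [1/10, 3/10, 9/20, 3/5, 3/5, 1]
j=0 picked index 1: u0 ∈ [1/10, 3/10)
j=1 picked index 1: u0 ∈ [-1/15, 2/15)
j=2 picked index 3: u0 ∈ [7/60, 4/15)
j=3 picked index 5: u0 ∈ [1/10, 1/2)
j=4 picked index 5: u0 ∈ [-1/15, 1/3)
j=5 picked index 5: u0 ∈ [-7/30, 1/6)
intersection: [7/60, 2/15)

7/60 2/15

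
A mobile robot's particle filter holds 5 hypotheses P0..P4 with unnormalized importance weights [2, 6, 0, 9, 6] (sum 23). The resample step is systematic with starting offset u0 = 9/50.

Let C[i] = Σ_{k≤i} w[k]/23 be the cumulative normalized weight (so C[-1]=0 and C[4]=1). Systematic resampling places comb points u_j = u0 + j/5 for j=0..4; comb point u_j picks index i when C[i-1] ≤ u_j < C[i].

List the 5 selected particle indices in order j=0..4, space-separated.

C = [2/23, 8/23, 8/23, 17/23, 1]
j=0: u_0=9/50 ∈ [2/23, 8/23) → index 1
j=1: u_1=19/50 ∈ [8/23, 17/23) → index 3
j=2: u_2=29/50 ∈ [8/23, 17/23) → index 3
j=3: u_3=39/50 ∈ [17/23, 1) → index 4
j=4: u_4=49/50 ∈ [17/23, 1) → index 4

1 3 3 4 4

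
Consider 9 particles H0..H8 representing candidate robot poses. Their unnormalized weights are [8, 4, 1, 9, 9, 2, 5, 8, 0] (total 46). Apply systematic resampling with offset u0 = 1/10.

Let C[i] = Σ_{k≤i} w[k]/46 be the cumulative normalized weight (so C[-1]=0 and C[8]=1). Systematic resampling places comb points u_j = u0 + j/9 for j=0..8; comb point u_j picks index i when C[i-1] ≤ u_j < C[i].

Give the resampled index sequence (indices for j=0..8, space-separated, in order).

0 1 3 3 4 4 6 7 7

C = [4/23, 6/23, 13/46, 11/23, 31/46, 33/46, 19/23, 1, 1]
j=0: u_0=1/10 ∈ [0, 4/23) → index 0
j=1: u_1=19/90 ∈ [4/23, 6/23) → index 1
j=2: u_2=29/90 ∈ [13/46, 11/23) → index 3
j=3: u_3=13/30 ∈ [13/46, 11/23) → index 3
j=4: u_4=49/90 ∈ [11/23, 31/46) → index 4
j=5: u_5=59/90 ∈ [11/23, 31/46) → index 4
j=6: u_6=23/30 ∈ [33/46, 19/23) → index 6
j=7: u_7=79/90 ∈ [19/23, 1) → index 7
j=8: u_8=89/90 ∈ [19/23, 1) → index 7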